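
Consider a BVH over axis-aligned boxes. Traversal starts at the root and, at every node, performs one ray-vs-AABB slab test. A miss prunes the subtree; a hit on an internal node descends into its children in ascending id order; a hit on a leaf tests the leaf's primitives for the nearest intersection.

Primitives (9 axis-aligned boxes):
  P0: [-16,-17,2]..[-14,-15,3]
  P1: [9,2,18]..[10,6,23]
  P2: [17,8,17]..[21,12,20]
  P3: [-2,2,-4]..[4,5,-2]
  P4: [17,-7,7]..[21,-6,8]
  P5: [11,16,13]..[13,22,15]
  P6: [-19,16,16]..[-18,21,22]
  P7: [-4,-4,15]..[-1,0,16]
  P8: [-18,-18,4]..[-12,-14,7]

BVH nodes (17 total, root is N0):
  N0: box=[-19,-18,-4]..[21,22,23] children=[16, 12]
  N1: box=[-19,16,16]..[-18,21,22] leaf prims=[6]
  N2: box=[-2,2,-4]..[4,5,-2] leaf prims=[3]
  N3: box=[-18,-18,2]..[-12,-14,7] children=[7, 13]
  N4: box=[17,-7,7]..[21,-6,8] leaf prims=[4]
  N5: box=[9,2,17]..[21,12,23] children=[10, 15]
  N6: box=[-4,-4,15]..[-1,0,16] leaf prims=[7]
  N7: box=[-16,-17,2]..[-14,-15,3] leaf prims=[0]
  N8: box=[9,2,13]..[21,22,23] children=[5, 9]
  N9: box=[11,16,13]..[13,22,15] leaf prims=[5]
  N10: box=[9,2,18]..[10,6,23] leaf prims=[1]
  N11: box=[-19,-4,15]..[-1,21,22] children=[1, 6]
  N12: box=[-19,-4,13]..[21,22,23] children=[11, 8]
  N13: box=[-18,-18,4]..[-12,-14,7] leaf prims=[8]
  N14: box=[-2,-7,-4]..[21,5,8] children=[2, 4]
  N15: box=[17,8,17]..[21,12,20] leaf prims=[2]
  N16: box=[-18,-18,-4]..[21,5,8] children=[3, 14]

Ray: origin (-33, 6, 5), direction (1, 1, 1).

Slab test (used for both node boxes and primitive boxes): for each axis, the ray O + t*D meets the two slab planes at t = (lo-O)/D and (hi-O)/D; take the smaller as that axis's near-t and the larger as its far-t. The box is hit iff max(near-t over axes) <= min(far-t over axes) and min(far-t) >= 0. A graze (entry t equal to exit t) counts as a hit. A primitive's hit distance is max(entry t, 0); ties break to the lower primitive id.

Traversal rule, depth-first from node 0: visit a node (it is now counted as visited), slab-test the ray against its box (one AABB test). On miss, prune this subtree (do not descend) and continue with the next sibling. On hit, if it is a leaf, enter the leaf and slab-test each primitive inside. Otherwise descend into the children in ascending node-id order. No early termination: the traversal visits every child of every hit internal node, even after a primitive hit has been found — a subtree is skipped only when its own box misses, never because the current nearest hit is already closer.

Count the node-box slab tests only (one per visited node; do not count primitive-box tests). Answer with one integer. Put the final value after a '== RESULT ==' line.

Walk:
N0 x:[14,54] y:[-24,16] z:[-9,18] -> hit [14,16], descend [12, 16]
  N12 x:[14,54] y:[-10,16] z:[8,18] -> hit [14,16], descend [8, 11]
    N8 x:[42,54] y:[-4,16] z:[8,18] -> miss, prune
    N11 x:[14,32] y:[-10,15] z:[10,17] -> hit [14,15], descend [1, 6]
      N1 x:[14,15] y:[10,15] z:[11,17] -> hit [14,15] leaf, test {P6@t=14}
      N6 x:[29,32] y:[-10,-6] z:[10,11] -> miss, prune
  N16 x:[15,54] y:[-24,-1] z:[-9,3] -> miss, prune

order=[0, 12, 8, 11, 1, 6, 16]  |boxes|=7  |leaves|=1  hit=P6

== RESULT ==
7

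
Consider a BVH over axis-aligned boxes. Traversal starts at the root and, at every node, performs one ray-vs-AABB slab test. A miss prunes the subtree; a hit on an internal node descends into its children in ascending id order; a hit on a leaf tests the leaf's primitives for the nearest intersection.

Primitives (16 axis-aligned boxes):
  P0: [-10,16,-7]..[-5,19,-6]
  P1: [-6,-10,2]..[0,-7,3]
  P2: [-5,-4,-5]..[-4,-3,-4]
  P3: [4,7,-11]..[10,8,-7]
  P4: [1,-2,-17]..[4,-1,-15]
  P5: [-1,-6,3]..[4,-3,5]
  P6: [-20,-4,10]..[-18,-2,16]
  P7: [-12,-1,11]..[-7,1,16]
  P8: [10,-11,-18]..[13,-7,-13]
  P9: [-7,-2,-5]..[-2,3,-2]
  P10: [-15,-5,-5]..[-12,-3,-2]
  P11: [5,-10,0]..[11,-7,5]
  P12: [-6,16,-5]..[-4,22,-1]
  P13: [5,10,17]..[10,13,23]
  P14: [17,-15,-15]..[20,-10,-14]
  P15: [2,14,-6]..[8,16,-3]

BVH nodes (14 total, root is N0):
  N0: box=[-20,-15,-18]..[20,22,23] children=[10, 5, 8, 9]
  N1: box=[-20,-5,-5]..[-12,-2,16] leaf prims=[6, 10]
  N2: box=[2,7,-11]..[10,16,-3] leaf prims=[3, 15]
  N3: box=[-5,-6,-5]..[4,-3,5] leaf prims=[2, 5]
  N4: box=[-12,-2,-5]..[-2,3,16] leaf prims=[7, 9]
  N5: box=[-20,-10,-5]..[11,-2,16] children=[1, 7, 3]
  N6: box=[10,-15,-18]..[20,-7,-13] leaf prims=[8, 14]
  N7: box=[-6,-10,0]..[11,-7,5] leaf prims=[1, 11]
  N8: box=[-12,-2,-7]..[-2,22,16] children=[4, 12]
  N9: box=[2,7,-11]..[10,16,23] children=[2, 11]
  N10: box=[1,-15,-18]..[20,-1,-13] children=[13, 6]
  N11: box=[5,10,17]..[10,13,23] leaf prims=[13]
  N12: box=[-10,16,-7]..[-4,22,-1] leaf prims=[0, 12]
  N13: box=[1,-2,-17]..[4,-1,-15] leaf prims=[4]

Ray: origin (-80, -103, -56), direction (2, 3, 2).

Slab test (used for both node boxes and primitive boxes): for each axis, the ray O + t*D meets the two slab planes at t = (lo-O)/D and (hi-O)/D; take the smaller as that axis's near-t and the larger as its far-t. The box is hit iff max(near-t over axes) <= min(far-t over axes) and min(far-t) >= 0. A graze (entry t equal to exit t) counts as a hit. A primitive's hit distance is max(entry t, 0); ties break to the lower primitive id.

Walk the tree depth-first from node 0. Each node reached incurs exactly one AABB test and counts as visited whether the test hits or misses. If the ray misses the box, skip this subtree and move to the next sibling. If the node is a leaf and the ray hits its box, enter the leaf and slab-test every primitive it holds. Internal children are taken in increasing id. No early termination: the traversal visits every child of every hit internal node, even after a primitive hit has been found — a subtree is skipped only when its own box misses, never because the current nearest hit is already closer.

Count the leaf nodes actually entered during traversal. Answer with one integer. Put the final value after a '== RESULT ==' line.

Traverse from the root:
N0 x:[30,50] y:[88/3,125/3] z:[19,79/2] -> hit [30,79/2], descend [5, 8, 9, 10]
  N5 x:[30,91/2] y:[31,101/3] z:[51/2,36] -> hit [31,101/3], descend [1, 3, 7]
    N1 x:[30,34] y:[98/3,101/3] z:[51/2,36] -> hit [98/3,101/3] leaf, test {P6(miss), P10(miss)}
    N3 x:[75/2,42] y:[97/3,100/3] z:[51/2,61/2] -> miss, prune
    N7 x:[37,91/2] y:[31,32] z:[28,61/2] -> miss, prune
  N8 x:[34,39] y:[101/3,125/3] z:[49/2,36] -> hit [34,36], descend [4, 12]
    N4 x:[34,39] y:[101/3,106/3] z:[51/2,36] -> hit [34,106/3] leaf, test {P7@t=34, P9(miss)}
    N12 x:[35,38] y:[119/3,125/3] z:[49/2,55/2] -> miss, prune
  N9 x:[41,45] y:[110/3,119/3] z:[45/2,79/2] -> miss, prune
  N10 x:[81/2,50] y:[88/3,34] z:[19,43/2] -> miss, prune

order=[0, 5, 1, 3, 7, 8, 4, 12, 9, 10]  |boxes|=10  |leaves|=2  hit=P7

== RESULT ==
2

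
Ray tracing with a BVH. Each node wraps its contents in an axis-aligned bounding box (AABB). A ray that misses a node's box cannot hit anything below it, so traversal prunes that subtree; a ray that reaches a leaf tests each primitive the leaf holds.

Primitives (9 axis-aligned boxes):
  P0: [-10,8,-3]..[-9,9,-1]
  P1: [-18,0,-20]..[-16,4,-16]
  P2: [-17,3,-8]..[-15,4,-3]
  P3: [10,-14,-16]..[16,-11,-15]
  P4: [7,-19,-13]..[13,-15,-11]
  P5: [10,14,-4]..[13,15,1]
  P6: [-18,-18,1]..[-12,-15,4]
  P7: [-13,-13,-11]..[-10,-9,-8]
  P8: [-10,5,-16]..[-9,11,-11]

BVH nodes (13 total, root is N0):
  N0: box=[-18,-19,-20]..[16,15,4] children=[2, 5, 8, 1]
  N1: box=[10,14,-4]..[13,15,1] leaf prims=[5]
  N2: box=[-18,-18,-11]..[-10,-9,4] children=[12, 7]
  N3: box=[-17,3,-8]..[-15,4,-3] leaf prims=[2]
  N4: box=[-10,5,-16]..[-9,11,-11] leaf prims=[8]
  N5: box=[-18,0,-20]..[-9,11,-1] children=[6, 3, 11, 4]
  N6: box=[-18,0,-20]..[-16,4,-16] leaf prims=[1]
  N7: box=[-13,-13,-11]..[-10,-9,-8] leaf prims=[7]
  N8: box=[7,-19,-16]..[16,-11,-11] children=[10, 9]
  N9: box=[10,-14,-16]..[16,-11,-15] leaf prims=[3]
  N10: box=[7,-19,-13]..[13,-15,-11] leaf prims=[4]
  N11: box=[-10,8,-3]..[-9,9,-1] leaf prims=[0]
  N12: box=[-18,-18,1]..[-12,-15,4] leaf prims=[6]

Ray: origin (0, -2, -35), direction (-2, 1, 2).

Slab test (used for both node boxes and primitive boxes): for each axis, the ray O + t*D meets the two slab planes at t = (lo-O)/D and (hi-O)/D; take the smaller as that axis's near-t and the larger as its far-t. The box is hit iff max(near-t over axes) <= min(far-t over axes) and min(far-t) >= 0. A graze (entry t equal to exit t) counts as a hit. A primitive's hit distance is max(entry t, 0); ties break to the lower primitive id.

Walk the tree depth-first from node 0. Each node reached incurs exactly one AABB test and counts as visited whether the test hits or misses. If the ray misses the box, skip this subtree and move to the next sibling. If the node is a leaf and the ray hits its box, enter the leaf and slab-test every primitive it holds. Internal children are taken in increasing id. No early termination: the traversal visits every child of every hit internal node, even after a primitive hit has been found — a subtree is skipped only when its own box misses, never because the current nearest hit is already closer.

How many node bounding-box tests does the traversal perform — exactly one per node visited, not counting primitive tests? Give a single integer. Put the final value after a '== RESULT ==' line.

Traverse from the root:
N0 x:[-8,9] y:[-17,17] z:[15/2,39/2] -> hit [15/2,9], descend [1, 2, 5, 8]
  N1 x:[-13/2,-5] y:[16,17] z:[31/2,18] -> miss, prune
  N2 x:[5,9] y:[-16,-7] z:[12,39/2] -> miss, prune
  N5 x:[9/2,9] y:[2,13] z:[15/2,17] -> hit [15/2,9], descend [3, 4, 6, 11]
    N3 x:[15/2,17/2] y:[5,6] z:[27/2,16] -> miss, prune
    N4 x:[9/2,5] y:[7,13] z:[19/2,12] -> miss, prune
    N6 x:[8,9] y:[2,6] z:[15/2,19/2] -> miss, prune
    N11 x:[9/2,5] y:[10,11] z:[16,17] -> miss, prune
  N8 x:[-8,-7/2] y:[-17,-9] z:[19/2,12] -> miss, prune

order=[0, 1, 2, 5, 3, 4, 6, 11, 8]  |boxes|=9  |leaves|=0  hit=miss

== RESULT ==
9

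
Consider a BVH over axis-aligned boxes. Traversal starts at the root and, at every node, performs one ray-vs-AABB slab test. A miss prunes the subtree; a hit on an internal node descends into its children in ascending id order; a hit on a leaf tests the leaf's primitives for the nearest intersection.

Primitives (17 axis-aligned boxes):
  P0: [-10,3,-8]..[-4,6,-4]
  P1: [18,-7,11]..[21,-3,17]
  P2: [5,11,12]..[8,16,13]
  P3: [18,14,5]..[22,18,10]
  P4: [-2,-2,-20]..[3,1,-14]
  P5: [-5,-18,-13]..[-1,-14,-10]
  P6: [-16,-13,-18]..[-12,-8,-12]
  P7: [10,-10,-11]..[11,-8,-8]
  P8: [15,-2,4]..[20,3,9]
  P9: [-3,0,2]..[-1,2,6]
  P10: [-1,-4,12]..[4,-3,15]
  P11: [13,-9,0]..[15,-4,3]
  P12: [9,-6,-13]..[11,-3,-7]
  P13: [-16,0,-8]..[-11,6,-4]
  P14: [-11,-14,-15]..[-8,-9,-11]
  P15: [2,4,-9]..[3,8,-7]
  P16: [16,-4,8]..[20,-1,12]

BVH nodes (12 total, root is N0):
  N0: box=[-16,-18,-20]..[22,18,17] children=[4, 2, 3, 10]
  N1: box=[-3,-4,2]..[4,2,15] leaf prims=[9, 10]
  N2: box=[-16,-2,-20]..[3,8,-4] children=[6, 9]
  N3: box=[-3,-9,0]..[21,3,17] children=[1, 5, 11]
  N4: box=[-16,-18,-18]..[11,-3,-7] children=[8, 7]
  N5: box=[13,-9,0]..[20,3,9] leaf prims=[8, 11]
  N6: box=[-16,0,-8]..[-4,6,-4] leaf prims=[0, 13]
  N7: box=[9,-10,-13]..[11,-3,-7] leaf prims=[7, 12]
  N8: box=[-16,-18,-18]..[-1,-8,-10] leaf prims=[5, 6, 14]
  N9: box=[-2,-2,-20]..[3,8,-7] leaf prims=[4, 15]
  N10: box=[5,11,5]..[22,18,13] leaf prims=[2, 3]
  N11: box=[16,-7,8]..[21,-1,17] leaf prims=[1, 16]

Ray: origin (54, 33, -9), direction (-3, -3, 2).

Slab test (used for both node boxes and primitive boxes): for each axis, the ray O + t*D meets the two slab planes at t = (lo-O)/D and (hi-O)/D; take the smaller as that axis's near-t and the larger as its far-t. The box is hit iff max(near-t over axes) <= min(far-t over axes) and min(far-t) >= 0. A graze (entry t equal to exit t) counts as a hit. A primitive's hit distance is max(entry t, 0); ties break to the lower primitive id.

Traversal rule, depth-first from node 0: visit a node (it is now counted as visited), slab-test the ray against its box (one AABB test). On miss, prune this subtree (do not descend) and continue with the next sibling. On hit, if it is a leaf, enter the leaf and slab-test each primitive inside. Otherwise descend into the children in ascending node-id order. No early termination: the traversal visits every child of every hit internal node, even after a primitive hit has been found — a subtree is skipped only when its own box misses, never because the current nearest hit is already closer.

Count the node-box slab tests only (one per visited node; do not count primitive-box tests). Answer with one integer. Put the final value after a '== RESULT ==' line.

Trace the traversal:
N0 x:[32/3,70/3] y:[5,17] z:[-11/2,13] -> hit [32/3,13], descend [2, 3, 4, 10]
  N2 x:[17,70/3] y:[25/3,35/3] z:[-11/2,5/2] -> miss, prune
  N3 x:[11,19] y:[10,14] z:[9/2,13] -> hit [11,13], descend [1, 5, 11]
    N1 x:[50/3,19] y:[31/3,37/3] z:[11/2,12] -> miss, prune
    N5 x:[34/3,41/3] y:[10,14] z:[9/2,9] -> miss, prune
    N11 x:[11,38/3] y:[34/3,40/3] z:[17/2,13] -> hit [34/3,38/3] leaf, test {P1@t=12, P16(miss)}
  N4 x:[43/3,70/3] y:[12,17] z:[-9/2,1] -> miss, prune
  N10 x:[32/3,49/3] y:[5,22/3] z:[7,11] -> miss, prune

8 AABB tests over nodes [0, 2, 3, 1, 5, 11, 4, 10]; 1 leaf entered; closest P1.

== RESULT ==
8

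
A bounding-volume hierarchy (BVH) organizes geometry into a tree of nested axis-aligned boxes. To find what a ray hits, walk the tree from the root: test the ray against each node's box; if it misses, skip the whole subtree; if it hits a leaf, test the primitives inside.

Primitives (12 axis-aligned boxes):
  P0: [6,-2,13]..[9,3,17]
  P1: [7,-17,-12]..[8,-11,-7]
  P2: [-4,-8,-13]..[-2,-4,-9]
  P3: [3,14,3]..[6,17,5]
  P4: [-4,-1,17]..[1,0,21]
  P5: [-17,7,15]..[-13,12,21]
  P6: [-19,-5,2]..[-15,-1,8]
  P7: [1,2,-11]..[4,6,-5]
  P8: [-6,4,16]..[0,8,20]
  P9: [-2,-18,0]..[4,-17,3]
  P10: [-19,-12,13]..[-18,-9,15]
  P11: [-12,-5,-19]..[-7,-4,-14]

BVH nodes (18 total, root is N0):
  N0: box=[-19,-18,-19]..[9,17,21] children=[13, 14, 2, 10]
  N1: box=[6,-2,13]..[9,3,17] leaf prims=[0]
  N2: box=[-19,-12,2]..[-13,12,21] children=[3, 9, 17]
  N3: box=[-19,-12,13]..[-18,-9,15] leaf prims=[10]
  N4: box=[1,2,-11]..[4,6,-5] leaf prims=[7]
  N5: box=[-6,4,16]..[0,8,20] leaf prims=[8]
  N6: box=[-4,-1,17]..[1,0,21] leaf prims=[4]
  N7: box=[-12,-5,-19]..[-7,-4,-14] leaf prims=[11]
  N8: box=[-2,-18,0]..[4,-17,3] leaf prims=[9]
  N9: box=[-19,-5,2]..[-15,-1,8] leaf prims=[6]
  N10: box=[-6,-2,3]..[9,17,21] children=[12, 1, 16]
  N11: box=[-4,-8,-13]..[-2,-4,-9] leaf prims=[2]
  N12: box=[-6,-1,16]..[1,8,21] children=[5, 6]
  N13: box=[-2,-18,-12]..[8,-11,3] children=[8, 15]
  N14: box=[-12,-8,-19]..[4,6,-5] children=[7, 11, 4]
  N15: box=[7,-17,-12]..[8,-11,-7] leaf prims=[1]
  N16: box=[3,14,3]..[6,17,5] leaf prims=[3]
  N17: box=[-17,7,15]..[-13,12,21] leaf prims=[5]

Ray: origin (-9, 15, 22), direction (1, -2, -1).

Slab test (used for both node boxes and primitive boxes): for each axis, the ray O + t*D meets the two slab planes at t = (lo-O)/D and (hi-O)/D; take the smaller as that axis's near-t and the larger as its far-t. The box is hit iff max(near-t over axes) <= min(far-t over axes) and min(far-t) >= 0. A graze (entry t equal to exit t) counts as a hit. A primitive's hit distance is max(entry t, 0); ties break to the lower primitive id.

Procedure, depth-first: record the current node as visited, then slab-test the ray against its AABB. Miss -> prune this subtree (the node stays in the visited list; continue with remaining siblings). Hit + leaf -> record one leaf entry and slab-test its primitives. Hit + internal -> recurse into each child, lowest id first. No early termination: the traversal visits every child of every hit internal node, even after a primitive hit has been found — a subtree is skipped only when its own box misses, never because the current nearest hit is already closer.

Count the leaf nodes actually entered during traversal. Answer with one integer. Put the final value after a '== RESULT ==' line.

Walk:
N0 x:[-10,18] y:[-1,33/2] z:[1,41] -> hit [1,33/2], descend [2, 10, 13, 14]
  N2 x:[-10,-4] y:[3/2,27/2] z:[1,20] -> miss, prune
  N10 x:[3,18] y:[-1,17/2] z:[1,19] -> hit [3,17/2], descend [1, 12, 16]
    N1 x:[15,18] y:[6,17/2] z:[5,9] -> miss, prune
    N12 x:[3,10] y:[7/2,8] z:[1,6] -> hit [7/2,6], descend [5, 6]
      N5 x:[3,9] y:[7/2,11/2] z:[2,6] -> hit [7/2,11/2] leaf, test {P8@t=7/2}
      N6 x:[5,10] y:[15/2,8] z:[1,5] -> miss, prune
    N16 x:[12,15] y:[-1,1/2] z:[17,19] -> miss, prune
  N13 x:[7,17] y:[13,33/2] z:[19,34] -> miss, prune
  N14 x:[-3,13] y:[9/2,23/2] z:[27,41] -> miss, prune

order=[0, 2, 10, 1, 12, 5, 6, 16, 13, 14]  |boxes|=10  |leaves|=1  hit=P8

== RESULT ==
1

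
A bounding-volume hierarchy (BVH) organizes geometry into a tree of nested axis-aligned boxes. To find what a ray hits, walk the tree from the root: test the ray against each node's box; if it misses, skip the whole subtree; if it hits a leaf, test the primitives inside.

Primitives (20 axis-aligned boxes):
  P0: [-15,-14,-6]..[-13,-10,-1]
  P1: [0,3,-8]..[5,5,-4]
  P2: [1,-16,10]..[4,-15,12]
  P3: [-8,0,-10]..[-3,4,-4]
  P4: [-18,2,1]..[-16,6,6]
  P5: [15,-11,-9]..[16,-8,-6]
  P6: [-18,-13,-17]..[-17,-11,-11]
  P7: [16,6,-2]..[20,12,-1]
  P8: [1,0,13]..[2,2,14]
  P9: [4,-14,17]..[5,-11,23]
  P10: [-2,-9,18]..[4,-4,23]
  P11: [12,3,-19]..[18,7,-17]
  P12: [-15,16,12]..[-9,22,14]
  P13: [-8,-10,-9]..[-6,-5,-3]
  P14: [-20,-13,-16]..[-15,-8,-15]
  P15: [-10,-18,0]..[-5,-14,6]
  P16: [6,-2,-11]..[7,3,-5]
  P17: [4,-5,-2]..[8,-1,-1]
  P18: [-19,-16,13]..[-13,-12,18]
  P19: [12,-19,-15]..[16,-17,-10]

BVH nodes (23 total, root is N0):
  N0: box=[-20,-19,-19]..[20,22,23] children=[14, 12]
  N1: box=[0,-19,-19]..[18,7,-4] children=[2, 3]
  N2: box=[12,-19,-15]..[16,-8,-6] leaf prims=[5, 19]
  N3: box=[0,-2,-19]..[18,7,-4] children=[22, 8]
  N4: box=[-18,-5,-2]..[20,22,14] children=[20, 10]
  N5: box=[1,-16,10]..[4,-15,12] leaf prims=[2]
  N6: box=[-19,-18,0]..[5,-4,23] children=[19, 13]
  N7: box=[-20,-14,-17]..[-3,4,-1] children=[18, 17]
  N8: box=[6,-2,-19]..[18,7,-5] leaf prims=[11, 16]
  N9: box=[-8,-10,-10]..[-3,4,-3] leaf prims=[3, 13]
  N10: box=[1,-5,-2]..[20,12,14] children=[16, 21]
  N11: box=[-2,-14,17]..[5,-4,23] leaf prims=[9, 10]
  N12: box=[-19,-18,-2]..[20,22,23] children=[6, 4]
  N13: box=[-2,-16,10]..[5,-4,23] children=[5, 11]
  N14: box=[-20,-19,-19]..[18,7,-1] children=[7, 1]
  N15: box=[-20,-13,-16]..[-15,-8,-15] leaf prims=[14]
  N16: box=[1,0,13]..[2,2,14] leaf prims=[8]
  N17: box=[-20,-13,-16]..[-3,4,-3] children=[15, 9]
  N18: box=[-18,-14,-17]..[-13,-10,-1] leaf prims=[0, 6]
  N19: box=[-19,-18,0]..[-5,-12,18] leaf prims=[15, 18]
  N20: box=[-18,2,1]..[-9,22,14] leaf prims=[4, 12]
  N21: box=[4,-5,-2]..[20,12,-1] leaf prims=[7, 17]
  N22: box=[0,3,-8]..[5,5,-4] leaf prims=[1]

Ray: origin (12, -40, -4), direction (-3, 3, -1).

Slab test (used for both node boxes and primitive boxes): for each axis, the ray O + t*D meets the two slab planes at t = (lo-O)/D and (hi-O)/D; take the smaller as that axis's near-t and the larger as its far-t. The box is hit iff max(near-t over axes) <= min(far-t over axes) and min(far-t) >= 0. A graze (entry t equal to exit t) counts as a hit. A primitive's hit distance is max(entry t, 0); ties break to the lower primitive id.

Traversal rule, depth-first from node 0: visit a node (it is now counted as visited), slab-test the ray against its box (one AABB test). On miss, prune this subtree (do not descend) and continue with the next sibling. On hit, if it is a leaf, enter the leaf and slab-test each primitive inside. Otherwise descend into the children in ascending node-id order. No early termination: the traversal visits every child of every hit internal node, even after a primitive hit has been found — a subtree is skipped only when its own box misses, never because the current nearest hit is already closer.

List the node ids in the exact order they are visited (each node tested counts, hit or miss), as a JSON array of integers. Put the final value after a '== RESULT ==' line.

Walk:
N0 x:[-8/3,32/3] y:[7,62/3] z:[-27,15] -> hit [7,32/3], descend [12, 14]
  N12 x:[-8/3,31/3] y:[22/3,62/3] z:[-27,-2] -> miss, prune
  N14 x:[-2,32/3] y:[7,47/3] z:[-3,15] -> hit [7,32/3], descend [1, 7]
    N1 x:[-2,4] y:[7,47/3] z:[0,15] -> miss, prune
    N7 x:[5,32/3] y:[26/3,44/3] z:[-3,13] -> hit [26/3,32/3], descend [17, 18]
      N17 x:[5,32/3] y:[9,44/3] z:[-1,12] -> hit [9,32/3], descend [9, 15]
        N9 x:[5,20/3] y:[10,44/3] z:[-1,6] -> miss, prune
        N15 x:[9,32/3] y:[9,32/3] z:[11,12] -> miss, prune
      N18 x:[25/3,10] y:[26/3,10] z:[-3,13] -> hit [26/3,10] leaf, test {P0(miss), P6@t=29/3}

9 AABB tests over nodes [0, 12, 14, 1, 7, 17, 9, 15, 18]; 1 leaf entered; closest P6.

== RESULT ==
[0, 12, 14, 1, 7, 17, 9, 15, 18]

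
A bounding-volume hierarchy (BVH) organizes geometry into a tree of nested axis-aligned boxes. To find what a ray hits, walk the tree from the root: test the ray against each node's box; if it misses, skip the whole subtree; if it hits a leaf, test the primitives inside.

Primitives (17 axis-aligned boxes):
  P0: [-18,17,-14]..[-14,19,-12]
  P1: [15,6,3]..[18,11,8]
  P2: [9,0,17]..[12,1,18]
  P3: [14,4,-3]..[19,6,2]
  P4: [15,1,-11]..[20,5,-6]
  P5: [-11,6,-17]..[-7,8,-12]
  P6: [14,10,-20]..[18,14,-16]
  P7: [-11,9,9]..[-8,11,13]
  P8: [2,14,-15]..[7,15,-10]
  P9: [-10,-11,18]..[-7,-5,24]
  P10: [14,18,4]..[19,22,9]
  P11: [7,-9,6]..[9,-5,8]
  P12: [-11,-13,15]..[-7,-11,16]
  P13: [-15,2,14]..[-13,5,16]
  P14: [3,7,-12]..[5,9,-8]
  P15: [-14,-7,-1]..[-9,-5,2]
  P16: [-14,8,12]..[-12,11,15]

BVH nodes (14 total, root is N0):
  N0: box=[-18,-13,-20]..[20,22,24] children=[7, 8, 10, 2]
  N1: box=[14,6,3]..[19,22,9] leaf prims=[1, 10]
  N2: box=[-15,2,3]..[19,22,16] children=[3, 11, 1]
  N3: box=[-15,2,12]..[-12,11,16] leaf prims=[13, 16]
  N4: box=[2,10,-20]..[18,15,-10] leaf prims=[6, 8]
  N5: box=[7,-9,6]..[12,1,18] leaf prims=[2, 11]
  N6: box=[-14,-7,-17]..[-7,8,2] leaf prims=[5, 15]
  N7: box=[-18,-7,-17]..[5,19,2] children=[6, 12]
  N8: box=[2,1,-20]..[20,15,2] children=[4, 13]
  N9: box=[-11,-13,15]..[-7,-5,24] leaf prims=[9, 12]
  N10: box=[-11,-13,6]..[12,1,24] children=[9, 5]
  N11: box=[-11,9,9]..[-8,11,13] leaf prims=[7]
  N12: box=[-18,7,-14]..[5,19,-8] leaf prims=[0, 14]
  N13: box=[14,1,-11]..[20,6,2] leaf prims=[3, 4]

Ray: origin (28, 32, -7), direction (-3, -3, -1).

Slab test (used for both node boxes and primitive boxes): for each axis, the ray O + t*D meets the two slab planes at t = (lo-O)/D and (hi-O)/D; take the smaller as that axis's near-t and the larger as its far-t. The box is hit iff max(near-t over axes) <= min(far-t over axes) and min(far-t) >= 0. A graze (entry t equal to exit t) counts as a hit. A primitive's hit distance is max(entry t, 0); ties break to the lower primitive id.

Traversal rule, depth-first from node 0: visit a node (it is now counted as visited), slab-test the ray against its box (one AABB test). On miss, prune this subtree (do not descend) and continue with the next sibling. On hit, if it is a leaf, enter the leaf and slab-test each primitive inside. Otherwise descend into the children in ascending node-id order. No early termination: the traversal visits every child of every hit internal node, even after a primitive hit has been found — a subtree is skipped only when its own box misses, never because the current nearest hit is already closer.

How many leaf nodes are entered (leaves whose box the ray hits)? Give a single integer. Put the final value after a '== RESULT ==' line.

Walk:
N0 x:[8/3,46/3] y:[10/3,15] z:[-31,13] -> hit [10/3,13], descend [2, 7, 8, 10]
  N2 x:[3,43/3] y:[10/3,10] z:[-23,-10] -> miss, prune
  N7 x:[23/3,46/3] y:[13/3,13] z:[-9,10] -> hit [23/3,10], descend [6, 12]
    N6 x:[35/3,14] y:[8,13] z:[-9,10] -> miss, prune
    N12 x:[23/3,46/3] y:[13/3,25/3] z:[1,7] -> miss, prune
  N8 x:[8/3,26/3] y:[17/3,31/3] z:[-9,13] -> hit [17/3,26/3], descend [4, 13]
    N4 x:[10/3,26/3] y:[17/3,22/3] z:[3,13] -> hit [17/3,22/3] leaf, test {P6(miss), P8(miss)}
    N13 x:[8/3,14/3] y:[26/3,31/3] z:[-9,4] -> miss, prune
  N10 x:[16/3,13] y:[31/3,15] z:[-31,-13] -> miss, prune

9 AABB tests over nodes [0, 2, 7, 6, 12, 8, 4, 13, 10]; 1 leaf entered; closest miss.

== RESULT ==
1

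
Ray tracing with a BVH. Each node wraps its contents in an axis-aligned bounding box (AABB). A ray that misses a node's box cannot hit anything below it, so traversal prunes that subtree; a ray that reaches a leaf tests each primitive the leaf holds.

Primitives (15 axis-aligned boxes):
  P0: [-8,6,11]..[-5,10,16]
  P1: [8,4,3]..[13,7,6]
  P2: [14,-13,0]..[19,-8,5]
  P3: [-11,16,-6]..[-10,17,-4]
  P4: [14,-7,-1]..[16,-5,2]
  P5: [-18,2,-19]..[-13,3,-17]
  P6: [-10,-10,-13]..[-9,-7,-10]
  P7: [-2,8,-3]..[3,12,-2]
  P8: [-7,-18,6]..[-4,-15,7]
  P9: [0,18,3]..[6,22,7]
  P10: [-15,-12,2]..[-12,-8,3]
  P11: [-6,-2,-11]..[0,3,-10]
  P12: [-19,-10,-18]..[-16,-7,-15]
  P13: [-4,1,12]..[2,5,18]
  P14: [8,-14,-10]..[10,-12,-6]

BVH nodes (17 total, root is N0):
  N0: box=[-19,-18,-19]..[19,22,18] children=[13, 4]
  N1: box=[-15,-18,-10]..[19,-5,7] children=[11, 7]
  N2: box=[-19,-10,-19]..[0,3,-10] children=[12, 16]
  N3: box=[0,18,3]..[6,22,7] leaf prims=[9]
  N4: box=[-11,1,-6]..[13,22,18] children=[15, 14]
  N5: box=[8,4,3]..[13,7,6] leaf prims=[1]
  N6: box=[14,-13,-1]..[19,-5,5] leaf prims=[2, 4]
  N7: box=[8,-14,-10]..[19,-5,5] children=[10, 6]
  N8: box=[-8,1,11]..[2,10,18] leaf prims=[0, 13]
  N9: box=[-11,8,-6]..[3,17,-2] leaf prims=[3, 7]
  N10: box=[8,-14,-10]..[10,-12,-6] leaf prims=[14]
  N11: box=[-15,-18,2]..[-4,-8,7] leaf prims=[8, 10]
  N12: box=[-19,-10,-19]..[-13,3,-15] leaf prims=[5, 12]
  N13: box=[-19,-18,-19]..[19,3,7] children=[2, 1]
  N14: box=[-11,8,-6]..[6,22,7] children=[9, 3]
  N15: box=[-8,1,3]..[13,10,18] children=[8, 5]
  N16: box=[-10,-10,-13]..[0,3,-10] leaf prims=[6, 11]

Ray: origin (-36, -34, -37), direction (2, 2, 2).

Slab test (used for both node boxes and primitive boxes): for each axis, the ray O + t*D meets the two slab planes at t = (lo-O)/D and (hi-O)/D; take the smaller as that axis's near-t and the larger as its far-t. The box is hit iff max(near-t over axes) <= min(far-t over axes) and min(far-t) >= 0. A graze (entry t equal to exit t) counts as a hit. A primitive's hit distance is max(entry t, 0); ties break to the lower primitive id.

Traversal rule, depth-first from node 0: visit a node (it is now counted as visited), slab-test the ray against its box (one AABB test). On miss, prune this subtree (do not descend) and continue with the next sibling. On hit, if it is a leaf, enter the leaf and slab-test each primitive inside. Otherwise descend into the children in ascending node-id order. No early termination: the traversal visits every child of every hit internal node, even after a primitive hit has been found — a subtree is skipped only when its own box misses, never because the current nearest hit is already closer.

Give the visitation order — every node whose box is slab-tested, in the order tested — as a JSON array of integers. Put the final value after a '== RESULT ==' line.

Traverse from the root:
N0 x:[17/2,55/2] y:[8,28] z:[9,55/2] -> hit [9,55/2], descend [4, 13]
  N4 x:[25/2,49/2] y:[35/2,28] z:[31/2,55/2] -> hit [35/2,49/2], descend [14, 15]
    N14 x:[25/2,21] y:[21,28] z:[31/2,22] -> hit [21,21], descend [3, 9]
      N3 x:[18,21] y:[26,28] z:[20,22] -> miss, prune
      N9 x:[25/2,39/2] y:[21,51/2] z:[31/2,35/2] -> miss, prune
    N15 x:[14,49/2] y:[35/2,22] z:[20,55/2] -> hit [20,22], descend [5, 8]
      N5 x:[22,49/2] y:[19,41/2] z:[20,43/2] -> miss, prune
      N8 x:[14,19] y:[35/2,22] z:[24,55/2] -> miss, prune
  N13 x:[17/2,55/2] y:[8,37/2] z:[9,22] -> hit [9,37/2], descend [1, 2]
    N1 x:[21/2,55/2] y:[8,29/2] z:[27/2,22] -> hit [27/2,29/2], descend [7, 11]
      N7 x:[22,55/2] y:[10,29/2] z:[27/2,21] -> miss, prune
      N11 x:[21/2,16] y:[8,13] z:[39/2,22] -> miss, prune
    N2 x:[17/2,18] y:[12,37/2] z:[9,27/2] -> hit [12,27/2], descend [12, 16]
      N12 x:[17/2,23/2] y:[12,37/2] z:[9,11] -> miss, prune
      N16 x:[13,18] y:[12,37/2] z:[12,27/2] -> hit [13,27/2] leaf, test {P6@t=13, P11(miss)}

Summary -> nodes [0, 4, 14, 3, 9, 15, 5, 8, 13, 1, 7, 11, 2, 12, 16]; box-tests=15; leaf-entries=1; first=P6

== RESULT ==
[0, 4, 14, 3, 9, 15, 5, 8, 13, 1, 7, 11, 2, 12, 16]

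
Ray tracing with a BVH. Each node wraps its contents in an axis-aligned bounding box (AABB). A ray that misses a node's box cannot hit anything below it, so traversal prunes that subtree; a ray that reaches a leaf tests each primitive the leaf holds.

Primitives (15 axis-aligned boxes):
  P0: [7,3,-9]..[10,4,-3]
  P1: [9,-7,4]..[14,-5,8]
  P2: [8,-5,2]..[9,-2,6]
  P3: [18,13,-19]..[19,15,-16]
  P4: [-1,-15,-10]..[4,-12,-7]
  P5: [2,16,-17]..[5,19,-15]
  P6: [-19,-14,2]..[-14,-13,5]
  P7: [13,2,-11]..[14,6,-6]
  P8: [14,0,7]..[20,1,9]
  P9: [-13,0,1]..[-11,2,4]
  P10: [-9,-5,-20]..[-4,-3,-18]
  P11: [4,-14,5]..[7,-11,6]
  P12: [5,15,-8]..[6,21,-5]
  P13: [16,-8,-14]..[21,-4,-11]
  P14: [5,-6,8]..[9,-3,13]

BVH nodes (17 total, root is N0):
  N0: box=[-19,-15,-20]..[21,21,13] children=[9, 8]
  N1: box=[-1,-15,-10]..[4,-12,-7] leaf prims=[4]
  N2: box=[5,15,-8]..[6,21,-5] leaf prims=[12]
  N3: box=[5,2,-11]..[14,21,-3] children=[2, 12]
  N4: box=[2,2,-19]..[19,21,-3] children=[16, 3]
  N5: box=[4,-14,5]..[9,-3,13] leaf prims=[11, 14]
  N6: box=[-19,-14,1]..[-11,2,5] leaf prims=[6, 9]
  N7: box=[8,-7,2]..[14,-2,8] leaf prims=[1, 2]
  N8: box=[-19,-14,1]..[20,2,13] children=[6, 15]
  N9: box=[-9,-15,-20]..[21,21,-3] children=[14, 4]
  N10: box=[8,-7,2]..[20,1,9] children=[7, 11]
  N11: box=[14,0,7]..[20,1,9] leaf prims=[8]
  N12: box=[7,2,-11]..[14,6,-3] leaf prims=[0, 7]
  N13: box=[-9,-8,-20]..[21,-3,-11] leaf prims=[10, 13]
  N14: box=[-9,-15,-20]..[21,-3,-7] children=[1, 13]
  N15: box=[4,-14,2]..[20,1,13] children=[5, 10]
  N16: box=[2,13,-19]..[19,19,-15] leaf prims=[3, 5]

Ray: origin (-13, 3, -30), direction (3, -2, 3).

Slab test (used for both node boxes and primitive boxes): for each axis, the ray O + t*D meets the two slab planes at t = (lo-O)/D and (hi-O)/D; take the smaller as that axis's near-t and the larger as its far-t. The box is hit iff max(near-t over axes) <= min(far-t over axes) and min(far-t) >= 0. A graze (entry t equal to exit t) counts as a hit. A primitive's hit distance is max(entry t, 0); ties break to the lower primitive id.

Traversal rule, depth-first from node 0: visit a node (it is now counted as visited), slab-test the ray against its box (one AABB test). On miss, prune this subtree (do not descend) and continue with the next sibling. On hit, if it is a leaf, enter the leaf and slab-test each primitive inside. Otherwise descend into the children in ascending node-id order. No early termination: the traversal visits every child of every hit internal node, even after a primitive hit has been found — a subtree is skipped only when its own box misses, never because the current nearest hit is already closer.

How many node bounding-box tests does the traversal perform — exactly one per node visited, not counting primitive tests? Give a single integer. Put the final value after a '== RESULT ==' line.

Walk:
N0 x:[-2,34/3] y:[-9,9] z:[10/3,43/3] -> hit [10/3,9], descend [8, 9]
  N8 x:[-2,11] y:[1/2,17/2] z:[31/3,43/3] -> miss, prune
  N9 x:[4/3,34/3] y:[-9,9] z:[10/3,9] -> hit [10/3,9], descend [4, 14]
    N4 x:[5,32/3] y:[-9,1/2] z:[11/3,9] -> miss, prune
    N14 x:[4/3,34/3] y:[3,9] z:[10/3,23/3] -> hit [10/3,23/3], descend [1, 13]
      N1 x:[4,17/3] y:[15/2,9] z:[20/3,23/3] -> miss, prune
      N13 x:[4/3,34/3] y:[3,11/2] z:[10/3,19/3] -> hit [10/3,11/2] leaf, test {P10(miss), P13(miss)}

Visited [0, 8, 9, 4, 14, 1, 13]. Tests: 7 box, 1 leaf. Nearest: miss.

== RESULT ==
7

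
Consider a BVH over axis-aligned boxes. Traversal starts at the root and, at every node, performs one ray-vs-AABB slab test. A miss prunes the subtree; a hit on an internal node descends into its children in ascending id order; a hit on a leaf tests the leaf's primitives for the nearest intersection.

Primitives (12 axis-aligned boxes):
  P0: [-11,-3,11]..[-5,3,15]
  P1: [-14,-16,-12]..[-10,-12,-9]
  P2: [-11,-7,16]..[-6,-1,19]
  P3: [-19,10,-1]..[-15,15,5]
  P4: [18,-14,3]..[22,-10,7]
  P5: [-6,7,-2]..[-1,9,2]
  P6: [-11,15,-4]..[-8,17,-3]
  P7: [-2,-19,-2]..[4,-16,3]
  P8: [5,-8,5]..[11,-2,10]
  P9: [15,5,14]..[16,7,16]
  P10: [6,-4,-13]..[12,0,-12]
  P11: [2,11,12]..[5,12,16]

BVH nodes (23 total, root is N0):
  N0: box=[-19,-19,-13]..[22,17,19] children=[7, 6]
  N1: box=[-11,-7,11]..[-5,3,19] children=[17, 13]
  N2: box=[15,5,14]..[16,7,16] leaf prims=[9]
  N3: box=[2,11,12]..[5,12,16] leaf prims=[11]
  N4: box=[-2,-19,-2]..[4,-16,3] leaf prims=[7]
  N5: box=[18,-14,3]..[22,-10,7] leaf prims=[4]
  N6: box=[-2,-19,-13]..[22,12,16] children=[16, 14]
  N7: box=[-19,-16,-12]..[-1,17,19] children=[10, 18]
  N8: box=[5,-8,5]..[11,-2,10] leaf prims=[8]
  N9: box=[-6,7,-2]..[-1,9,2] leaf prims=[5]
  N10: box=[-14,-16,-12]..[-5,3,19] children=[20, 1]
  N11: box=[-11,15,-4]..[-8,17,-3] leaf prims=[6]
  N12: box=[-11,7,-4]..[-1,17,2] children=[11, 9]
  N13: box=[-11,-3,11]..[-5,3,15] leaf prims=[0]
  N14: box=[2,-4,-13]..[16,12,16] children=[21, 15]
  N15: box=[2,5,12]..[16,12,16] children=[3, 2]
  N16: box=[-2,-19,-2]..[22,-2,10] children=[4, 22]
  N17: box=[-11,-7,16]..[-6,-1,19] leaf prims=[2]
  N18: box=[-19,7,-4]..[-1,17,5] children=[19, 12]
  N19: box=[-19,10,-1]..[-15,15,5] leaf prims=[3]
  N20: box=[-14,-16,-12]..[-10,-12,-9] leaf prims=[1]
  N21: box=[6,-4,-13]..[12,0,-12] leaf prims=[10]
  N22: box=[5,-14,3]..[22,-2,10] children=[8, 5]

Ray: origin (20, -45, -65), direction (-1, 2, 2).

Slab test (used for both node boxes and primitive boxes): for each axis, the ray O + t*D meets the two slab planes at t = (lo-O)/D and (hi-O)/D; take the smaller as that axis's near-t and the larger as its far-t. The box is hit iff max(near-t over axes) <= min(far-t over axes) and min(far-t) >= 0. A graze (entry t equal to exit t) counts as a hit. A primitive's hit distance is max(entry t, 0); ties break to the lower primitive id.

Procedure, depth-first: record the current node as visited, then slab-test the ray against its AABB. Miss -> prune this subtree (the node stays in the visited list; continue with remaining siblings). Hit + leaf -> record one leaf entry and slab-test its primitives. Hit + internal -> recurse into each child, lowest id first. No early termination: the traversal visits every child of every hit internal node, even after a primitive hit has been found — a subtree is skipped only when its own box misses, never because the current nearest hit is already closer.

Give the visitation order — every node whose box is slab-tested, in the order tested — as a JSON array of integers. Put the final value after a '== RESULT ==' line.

Traverse from the root:
N0 x:[-2,39] y:[13,31] z:[26,42] -> hit [26,31], descend [6, 7]
  N6 x:[-2,22] y:[13,57/2] z:[26,81/2] -> miss, prune
  N7 x:[21,39] y:[29/2,31] z:[53/2,42] -> hit [53/2,31], descend [10, 18]
    N10 x:[25,34] y:[29/2,24] z:[53/2,42] -> miss, prune
    N18 x:[21,39] y:[26,31] z:[61/2,35] -> hit [61/2,31], descend [12, 19]
      N12 x:[21,31] y:[26,31] z:[61/2,67/2] -> hit [61/2,31], descend [9, 11]
        N9 x:[21,26] y:[26,27] z:[63/2,67/2] -> miss, prune
        N11 x:[28,31] y:[30,31] z:[61/2,31] -> hit [61/2,31] leaf, test {P6@t=61/2}
      N19 x:[35,39] y:[55/2,30] z:[32,35] -> miss, prune

Summary -> nodes [0, 6, 7, 10, 18, 12, 9, 11, 19]; box-tests=9; leaf-entries=1; first=P6

== RESULT ==
[0, 6, 7, 10, 18, 12, 9, 11, 19]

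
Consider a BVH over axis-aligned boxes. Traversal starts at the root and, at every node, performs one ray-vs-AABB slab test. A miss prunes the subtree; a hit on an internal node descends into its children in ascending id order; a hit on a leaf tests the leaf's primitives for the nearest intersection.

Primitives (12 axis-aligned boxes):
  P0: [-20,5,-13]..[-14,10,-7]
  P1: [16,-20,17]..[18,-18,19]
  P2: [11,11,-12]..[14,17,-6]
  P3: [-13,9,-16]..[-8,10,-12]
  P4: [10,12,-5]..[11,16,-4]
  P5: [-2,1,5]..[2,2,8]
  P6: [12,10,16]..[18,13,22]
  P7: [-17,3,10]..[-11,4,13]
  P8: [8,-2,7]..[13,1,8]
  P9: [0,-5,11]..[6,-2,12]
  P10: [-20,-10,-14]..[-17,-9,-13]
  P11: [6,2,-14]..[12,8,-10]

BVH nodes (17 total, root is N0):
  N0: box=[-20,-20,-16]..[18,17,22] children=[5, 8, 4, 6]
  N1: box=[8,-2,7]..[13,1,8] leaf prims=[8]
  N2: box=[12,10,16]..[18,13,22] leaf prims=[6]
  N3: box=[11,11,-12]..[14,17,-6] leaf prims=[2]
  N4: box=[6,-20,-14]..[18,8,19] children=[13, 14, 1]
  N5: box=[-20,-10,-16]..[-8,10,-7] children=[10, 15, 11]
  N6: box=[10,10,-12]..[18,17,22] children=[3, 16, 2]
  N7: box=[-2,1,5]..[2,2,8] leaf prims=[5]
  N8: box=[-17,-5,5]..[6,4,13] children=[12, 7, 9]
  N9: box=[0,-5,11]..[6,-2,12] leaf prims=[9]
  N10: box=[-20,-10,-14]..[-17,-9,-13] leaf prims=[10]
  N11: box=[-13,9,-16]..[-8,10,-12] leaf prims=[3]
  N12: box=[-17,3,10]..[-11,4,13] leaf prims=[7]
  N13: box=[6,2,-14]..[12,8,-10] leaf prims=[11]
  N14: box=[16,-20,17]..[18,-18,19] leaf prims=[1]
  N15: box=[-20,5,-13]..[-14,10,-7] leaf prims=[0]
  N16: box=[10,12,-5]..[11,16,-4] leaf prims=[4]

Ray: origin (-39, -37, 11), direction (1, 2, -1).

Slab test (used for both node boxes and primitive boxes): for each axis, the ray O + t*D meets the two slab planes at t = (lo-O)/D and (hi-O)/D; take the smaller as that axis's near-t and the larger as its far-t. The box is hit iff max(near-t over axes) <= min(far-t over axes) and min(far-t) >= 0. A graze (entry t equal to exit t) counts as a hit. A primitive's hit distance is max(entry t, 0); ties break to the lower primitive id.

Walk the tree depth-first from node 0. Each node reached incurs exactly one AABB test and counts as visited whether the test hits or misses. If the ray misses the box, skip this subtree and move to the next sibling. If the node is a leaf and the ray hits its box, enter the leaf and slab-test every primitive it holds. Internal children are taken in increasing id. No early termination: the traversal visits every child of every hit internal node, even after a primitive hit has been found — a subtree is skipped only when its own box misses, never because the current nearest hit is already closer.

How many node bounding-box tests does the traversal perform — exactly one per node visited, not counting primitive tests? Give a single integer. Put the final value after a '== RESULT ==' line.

Traverse from the root:
N0 x:[19,57] y:[17/2,27] z:[-11,27] -> hit [19,27], descend [4, 5, 6, 8]
  N4 x:[45,57] y:[17/2,45/2] z:[-8,25] -> miss, prune
  N5 x:[19,31] y:[27/2,47/2] z:[18,27] -> hit [19,47/2], descend [10, 11, 15]
    N10 x:[19,22] y:[27/2,14] z:[24,25] -> miss, prune
    N11 x:[26,31] y:[23,47/2] z:[23,27] -> miss, prune
    N15 x:[19,25] y:[21,47/2] z:[18,24] -> hit [21,47/2] leaf, test {P0@t=21}
  N6 x:[49,57] y:[47/2,27] z:[-11,23] -> miss, prune
  N8 x:[22,45] y:[16,41/2] z:[-2,6] -> miss, prune

Visited [0, 4, 5, 10, 11, 15, 6, 8]. Tests: 8 box, 1 leaf. Nearest: P0.

== RESULT ==
8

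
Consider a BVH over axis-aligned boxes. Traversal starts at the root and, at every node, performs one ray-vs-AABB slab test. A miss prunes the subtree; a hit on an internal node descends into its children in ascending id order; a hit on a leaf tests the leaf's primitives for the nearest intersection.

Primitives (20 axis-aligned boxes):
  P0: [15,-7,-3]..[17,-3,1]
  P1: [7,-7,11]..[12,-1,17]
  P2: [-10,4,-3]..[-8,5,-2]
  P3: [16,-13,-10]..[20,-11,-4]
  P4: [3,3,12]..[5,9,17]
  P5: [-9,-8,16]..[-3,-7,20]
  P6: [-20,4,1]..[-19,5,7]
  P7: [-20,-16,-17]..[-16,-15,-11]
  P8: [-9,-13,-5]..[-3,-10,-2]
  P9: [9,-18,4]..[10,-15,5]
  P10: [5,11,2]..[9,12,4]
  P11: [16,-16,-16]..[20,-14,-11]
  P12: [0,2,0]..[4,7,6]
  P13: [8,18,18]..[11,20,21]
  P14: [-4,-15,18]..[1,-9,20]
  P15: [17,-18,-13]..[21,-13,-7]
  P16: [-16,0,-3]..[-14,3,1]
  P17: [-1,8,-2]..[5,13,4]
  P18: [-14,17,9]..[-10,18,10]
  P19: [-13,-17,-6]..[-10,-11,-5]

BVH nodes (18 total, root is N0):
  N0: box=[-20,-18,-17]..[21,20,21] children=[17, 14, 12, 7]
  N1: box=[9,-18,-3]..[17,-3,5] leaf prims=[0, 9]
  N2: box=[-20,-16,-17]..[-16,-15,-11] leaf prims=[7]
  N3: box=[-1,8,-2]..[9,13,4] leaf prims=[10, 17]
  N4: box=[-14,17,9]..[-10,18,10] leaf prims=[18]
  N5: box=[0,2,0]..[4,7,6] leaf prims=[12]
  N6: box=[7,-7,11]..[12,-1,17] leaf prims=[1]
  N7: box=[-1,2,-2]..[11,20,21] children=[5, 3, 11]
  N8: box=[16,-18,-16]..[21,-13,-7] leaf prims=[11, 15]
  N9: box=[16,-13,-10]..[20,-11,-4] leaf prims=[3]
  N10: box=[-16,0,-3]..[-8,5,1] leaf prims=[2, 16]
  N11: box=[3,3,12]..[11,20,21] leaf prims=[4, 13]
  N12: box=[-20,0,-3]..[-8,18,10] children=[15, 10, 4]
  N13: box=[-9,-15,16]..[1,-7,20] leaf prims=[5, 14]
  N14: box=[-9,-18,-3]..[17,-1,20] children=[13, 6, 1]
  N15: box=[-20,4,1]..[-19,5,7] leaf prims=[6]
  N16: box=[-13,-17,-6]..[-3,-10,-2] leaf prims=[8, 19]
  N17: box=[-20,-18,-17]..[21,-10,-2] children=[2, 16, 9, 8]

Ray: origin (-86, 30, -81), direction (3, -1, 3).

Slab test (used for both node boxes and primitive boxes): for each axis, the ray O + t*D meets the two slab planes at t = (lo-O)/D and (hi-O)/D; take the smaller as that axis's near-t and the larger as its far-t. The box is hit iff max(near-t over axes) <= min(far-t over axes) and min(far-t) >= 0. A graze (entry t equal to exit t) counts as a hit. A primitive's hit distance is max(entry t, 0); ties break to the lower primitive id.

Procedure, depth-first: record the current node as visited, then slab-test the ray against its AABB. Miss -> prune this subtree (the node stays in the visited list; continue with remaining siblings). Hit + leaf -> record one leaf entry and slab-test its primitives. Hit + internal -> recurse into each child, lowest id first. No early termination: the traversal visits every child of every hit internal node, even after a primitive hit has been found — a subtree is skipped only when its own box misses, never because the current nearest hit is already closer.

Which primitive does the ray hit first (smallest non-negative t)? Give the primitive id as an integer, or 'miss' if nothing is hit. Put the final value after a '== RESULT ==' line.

Trace the traversal:
N0 x:[22,107/3] y:[10,48] z:[64/3,34] -> hit [22,34], descend [7, 12, 14, 17]
  N7 x:[85/3,97/3] y:[10,28] z:[79/3,34] -> miss, prune
  N12 x:[22,26] y:[12,30] z:[26,91/3] -> hit [26,26], descend [4, 10, 15]
    N4 x:[24,76/3] y:[12,13] z:[30,91/3] -> miss, prune
    N10 x:[70/3,26] y:[25,30] z:[26,82/3] -> hit [26,26] leaf, test {P2@t=26, P16(miss)}
    N15 x:[22,67/3] y:[25,26] z:[82/3,88/3] -> miss, prune
  N14 x:[77/3,103/3] y:[31,48] z:[26,101/3] -> hit [31,101/3], descend [1, 6, 13]
    N1 x:[95/3,103/3] y:[33,48] z:[26,86/3] -> miss, prune
    N6 x:[31,98/3] y:[31,37] z:[92/3,98/3] -> hit [31,98/3] leaf, test {P1@t=31}
    N13 x:[77/3,29] y:[37,45] z:[97/3,101/3] -> miss, prune
  N17 x:[22,107/3] y:[40,48] z:[64/3,79/3] -> miss, prune

Visited [0, 7, 12, 4, 10, 15, 14, 1, 6, 13, 17]. Tests: 11 box, 2 leaf. Nearest: P2.

== RESULT ==
2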